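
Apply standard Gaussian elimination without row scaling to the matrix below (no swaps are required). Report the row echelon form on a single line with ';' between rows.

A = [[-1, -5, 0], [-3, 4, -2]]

Forward elimination:
R2 <- R2 - (3)*R1:  [  0  19  -2 ]
Row echelon form:
[ -1  -5   0 ]
[  0  19  -2 ]

REF = [-1 -5 0; 0 19 -2]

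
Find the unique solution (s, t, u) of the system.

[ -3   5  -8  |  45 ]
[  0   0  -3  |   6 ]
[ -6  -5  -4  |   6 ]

Forward elimination on [A|b]:
R3 <- R3 - (2)*R1:  [   0  -15   12  -84 ]
R2 <-> R3   (pivot in column 2 was zero)
[ -3    5  -8   45 ]
[  0  -15  12  -84 ]
[  0    0  -3    6 ]
Row echelon form:
[ -3    5  -8  |   45 ]
[  0  -15  12  |  -84 ]
[  0    0  -3  |    6 ]
Back-substitution:
u = (6) / -3 = -2
t = (-84 - (12)*(-2)) / -15 = 4
s = (45 - (5)*(4) - (-8)*(-2)) / -3 = -3

(-3, 4, -2)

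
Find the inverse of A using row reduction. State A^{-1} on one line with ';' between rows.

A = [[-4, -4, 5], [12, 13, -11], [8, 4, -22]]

Gauss-Jordan on [A | I]:
R1 <- (1/-4)*R1:  [    1     1  -5/4  |  -1/4     0     0 ]
R2 <- R2 - (12)*R1:  [ 0  1  4  |  3  1  0 ]
R3 <- R3 - (8)*R1:  [   0   -4  -12  |    2    0    1 ]
R1 <- R1 - (1)*R2:  [     1      0  -21/4  |  -13/4     -1      0 ]
R3 <- R3 - (-4)*R2:  [  0   0   4  |  14   4   1 ]
R3 <- (1/4)*R3:  [   0    0    1  |  7/2    1  1/4 ]
R1 <- R1 - (-21/4)*R3:  [     1      0      0  |  121/8   17/4  21/16 ]
R2 <- R2 - (4)*R3:  [   0    1    0  |  -11   -3   -1 ]
Right block of [I | A^{-1}] is the inverse:
[ 121/8  17/4  21/16 ]
[   -11    -3     -1 ]
[   7/2     1    1/4 ]

inverse = [121/8 17/4 21/16; -11 -3 -1; 7/2 1 1/4]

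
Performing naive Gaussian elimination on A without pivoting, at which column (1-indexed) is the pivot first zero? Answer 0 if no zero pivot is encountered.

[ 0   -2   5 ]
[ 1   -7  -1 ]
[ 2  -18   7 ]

Naive forward elimination:
Pivot entry (1,1) is zero but row 2 has 1 in column 1 -> naive elimination stops; a row interchange (e.g. R1 <-> R2) would be required here.

first zero-pivot column = 1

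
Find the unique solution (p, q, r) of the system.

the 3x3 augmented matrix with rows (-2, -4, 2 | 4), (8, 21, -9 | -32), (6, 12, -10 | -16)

(5, -3, 1)

Forward elimination on [A|b]:
R2 <- R2 - (-4)*R1:  [   0    5   -1  -16 ]
R3 <- R3 - (-3)*R1:  [  0   0  -4  -4 ]
Row echelon form:
[ -2  -4   2  |    4 ]
[  0   5  -1  |  -16 ]
[  0   0  -4  |   -4 ]
Back-substitution:
r = (-4) / -4 = 1
q = (-16 - (-1)*(1)) / 5 = -3
p = (4 - (-4)*(-3) - (2)*(1)) / -2 = 5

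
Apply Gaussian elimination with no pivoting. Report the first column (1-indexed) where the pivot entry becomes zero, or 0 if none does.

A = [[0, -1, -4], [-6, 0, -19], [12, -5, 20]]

first zero-pivot column = 1

Naive forward elimination:
Pivot entry (1,1) is zero but row 2 has -6 in column 1 -> naive elimination stops; a row interchange (e.g. R1 <-> R2) would be required here.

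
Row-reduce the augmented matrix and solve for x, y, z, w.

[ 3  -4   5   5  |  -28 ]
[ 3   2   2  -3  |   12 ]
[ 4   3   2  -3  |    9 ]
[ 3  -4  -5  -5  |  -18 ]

(-5, 2, 4, -5)

Forward elimination on [A|b]:
R2 <- R2 - (1)*R1:  [  0   6  -3  -8  40 ]
R3 <- R3 - (4/3)*R1:  [     0   25/3  -14/3  -29/3  139/3 ]
R4 <- R4 - (1)*R1:  [   0    0  -10  -10   10 ]
R3 <- R3 - (25/18)*R2:  [     0      0   -1/2   13/9  -83/9 ]
R4 <- R4 - (20)*R3:  [      0       0       0  -350/9  1750/9 ]
Row echelon form:
[ 3  -4     5       5  |     -28 ]
[ 0   6    -3      -8  |      40 ]
[ 0   0  -1/2    13/9  |   -83/9 ]
[ 0   0     0  -350/9  |  1750/9 ]
Back-substitution:
w = (1750/9) / (-350/9) = -5
z = (-83/9 - (13/9)*(-5)) / (-1/2) = 4
y = (40 - (-3)*(4) - (-8)*(-5)) / 6 = 2
x = (-28 - (-4)*(2) - (5)*(4) - (5)*(-5)) / 3 = -5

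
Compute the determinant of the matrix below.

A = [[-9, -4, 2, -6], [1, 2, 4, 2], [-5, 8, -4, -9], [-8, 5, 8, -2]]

det(A) = 1594

Forward elimination:
R2 <- R2 - (-1/9)*R1:  [    0  14/9  38/9   4/3 ]
R3 <- R3 - (5/9)*R1:  [     0   92/9  -46/9  -17/3 ]
R4 <- R4 - (8/9)*R1:  [    0  77/9  56/9  10/3 ]
R3 <- R3 - (46/7)*R2:  [      0       0  -230/7  -101/7 ]
R4 <- R4 - (11/2)*R2:  [   0    0  -17   -4 ]
R4 <- R4 - (119/230)*R3:  [       0        0        0  797/230 ]
Upper-triangular form:
[ -9    -4       2       -6 ]
[  0  14/9    38/9      4/3 ]
[  0     0  -230/7   -101/7 ]
[  0     0       0  797/230 ]
det(A) = (-1)^0 * (-9) * (14/9) * (-230/7) * (797/230) = 1594  (0 row swaps -> sign +1)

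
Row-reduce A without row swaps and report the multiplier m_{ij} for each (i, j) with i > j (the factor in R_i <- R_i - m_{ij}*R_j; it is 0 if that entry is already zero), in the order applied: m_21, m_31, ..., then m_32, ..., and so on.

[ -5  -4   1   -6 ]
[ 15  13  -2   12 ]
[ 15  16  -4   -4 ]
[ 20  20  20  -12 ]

Forward elimination:
R2 <- R2 - (-3)*R1:  [  0   1   1  -6 ]
R3 <- R3 - (-3)*R1:  [   0    4   -1  -22 ]
R4 <- R4 - (-4)*R1:  [   0    4   24  -36 ]
R3 <- R3 - (4)*R2:  [  0   0  -5   2 ]
R4 <- R4 - (4)*R2:  [   0    0   20  -12 ]
R4 <- R4 - (-4)*R3:  [  0   0   0  -4 ]
Multipliers (in order of application): m_{21} = -3, m_{31} = -3, m_{41} = -4, m_{32} = 4, m_{42} = 4, m_{43} = -4

multipliers: -3, -3, -4, 4, 4, -4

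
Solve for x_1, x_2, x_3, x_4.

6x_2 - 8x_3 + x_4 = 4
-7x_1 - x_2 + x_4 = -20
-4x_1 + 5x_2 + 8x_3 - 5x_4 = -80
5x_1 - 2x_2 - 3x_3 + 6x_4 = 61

Forward elimination on [A|b]:
R1 <-> R2   (pivot in column 1 was zero)
[ -7  -1   0   1  -20 ]
[  0   6  -8   1    4 ]
[ -4   5   8  -5  -80 ]
[  5  -2  -3   6   61 ]
R3 <- R3 - (4/7)*R1:  [      0    39/7       8   -39/7  -480/7 ]
R4 <- R4 - (-5/7)*R1:  [     0  -19/7     -3   47/7  327/7 ]
R3 <- R3 - (13/14)*R2:  [      0       0   108/7   -13/2  -506/7 ]
R4 <- R4 - (-19/42)*R2:  [       0        0  -139/21     43/6  1019/21 ]
R4 <- R4 - (-139/324)*R3:  [        0         0         0  2837/648  2837/162 ]
Row echelon form:
[ -7  -1      0         1  |       -20 ]
[  0   6     -8         1  |         4 ]
[  0   0  108/7     -13/2  |    -506/7 ]
[  0   0      0  2837/648  |  2837/162 ]
Back-substitution:
x_4 = (2837/162) / (2837/648) = 4
x_3 = (-506/7 - (-13/2)*(4)) / (108/7) = -3
x_2 = (4 - (-8)*(-3) - (1)*(4)) / 6 = -4
x_1 = (-20 - (-1)*(-4) - (1)*(4)) / -7 = 4

(4, -4, -3, 4)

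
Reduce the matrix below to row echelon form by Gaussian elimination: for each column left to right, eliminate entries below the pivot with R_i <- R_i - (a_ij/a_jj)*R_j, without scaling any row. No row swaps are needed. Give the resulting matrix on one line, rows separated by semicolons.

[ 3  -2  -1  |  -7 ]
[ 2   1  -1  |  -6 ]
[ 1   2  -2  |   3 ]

REF = [3 -2 -1 -7; 0 7/3 -1/3 -4/3; 0 0 -9/7 48/7]

Forward elimination:
R2 <- R2 - (2/3)*R1:  [    0   7/3  -1/3  -4/3 ]
R3 <- R3 - (1/3)*R1:  [    0   8/3  -5/3  16/3 ]
R3 <- R3 - (8/7)*R2:  [    0     0  -9/7  48/7 ]
Row echelon form:
[ 3   -2    -1  |    -7 ]
[ 0  7/3  -1/3  |  -4/3 ]
[ 0    0  -9/7  |  48/7 ]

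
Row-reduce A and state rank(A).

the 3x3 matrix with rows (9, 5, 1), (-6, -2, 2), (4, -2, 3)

Row reduction:
R2 <- R2 - (-2/3)*R1:  [   0  4/3  8/3 ]
R3 <- R3 - (4/9)*R1:  [     0  -38/9   23/9 ]
R3 <- R3 - (-19/6)*R2:  [  0   0  11 ]
Row echelon form:
[ 9    5    1 ]
[ 0  4/3  8/3 ]
[ 0    0   11 ]
Nonzero rows / pivot columns: 3

rank(A) = 3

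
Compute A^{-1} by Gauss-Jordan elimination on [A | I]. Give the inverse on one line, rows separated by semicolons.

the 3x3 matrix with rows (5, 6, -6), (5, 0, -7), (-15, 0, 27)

Gauss-Jordan on [A | I]:
R1 <- (1/5)*R1:  [    1   6/5  -6/5  |   1/5     0     0 ]
R2 <- R2 - (5)*R1:  [  0  -6  -1  |  -1   1   0 ]
R3 <- R3 - (-15)*R1:  [  0  18   9  |   3   0   1 ]
R2 <- (1/-6)*R2:  [    0     1   1/6  |   1/6  -1/6     0 ]
R1 <- R1 - (6/5)*R2:  [    1     0  -7/5  |     0   1/5     0 ]
R3 <- R3 - (18)*R2:  [ 0  0  6  |  0  3  1 ]
R3 <- (1/6)*R3:  [   0    0    1  |    0  1/2  1/6 ]
R1 <- R1 - (-7/5)*R3:  [    1     0     0  |     0  9/10  7/30 ]
R2 <- R2 - (1/6)*R3:  [     0      1      0  |    1/6   -1/4  -1/36 ]
Right block of [I | A^{-1}] is the inverse:
[   0  9/10   7/30 ]
[ 1/6  -1/4  -1/36 ]
[   0   1/2    1/6 ]

inverse = [0 9/10 7/30; 1/6 -1/4 -1/36; 0 1/2 1/6]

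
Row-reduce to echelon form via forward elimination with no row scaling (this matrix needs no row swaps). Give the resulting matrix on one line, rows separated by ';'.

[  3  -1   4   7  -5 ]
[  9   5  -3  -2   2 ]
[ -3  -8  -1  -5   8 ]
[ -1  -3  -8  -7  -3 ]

Forward elimination:
R2 <- R2 - (3)*R1:  [   0    8  -15  -23   17 ]
R3 <- R3 - (-1)*R1:  [  0  -9   3   2   3 ]
R4 <- R4 - (-1/3)*R1:  [     0  -10/3  -20/3  -14/3  -14/3 ]
R3 <- R3 - (-9/8)*R2:  [      0       0  -111/8  -191/8   177/8 ]
R4 <- R4 - (-5/12)*R2:  [       0        0  -155/12    -57/4    29/12 ]
R4 <- R4 - (310/333)*R3:  [         0          0          0   2656/333  -2018/111 ]
Row echelon form:
[ 3  -1       4         7         -5 ]
[ 0   8     -15       -23         17 ]
[ 0   0  -111/8    -191/8      177/8 ]
[ 0   0       0  2656/333  -2018/111 ]

REF = [3 -1 4 7 -5; 0 8 -15 -23 17; 0 0 -111/8 -191/8 177/8; 0 0 0 2656/333 -2018/111]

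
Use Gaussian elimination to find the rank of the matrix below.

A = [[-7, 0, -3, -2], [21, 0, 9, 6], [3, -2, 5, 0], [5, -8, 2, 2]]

Row reduction:
R2 <- R2 - (-3)*R1:  [ 0  0  0  0 ]
R3 <- R3 - (-3/7)*R1:  [    0    -2  26/7  -6/7 ]
R4 <- R4 - (-5/7)*R1:  [    0    -8  -1/7   4/7 ]
R2 <-> R3   (pivot in column 2 was zero)
[ -7   0    -3    -2 ]
[  0  -2  26/7  -6/7 ]
[  0   0     0     0 ]
[  0  -8  -1/7   4/7 ]
R4 <- R4 - (4)*R2:  [   0    0  -15    4 ]
R3 <-> R4   (pivot in column 3 was zero)
[ -7   0    -3    -2 ]
[  0  -2  26/7  -6/7 ]
[  0   0   -15     4 ]
[  0   0     0     0 ]
Row echelon form:
[ -7   0    -3    -2 ]
[  0  -2  26/7  -6/7 ]
[  0   0   -15     4 ]
[  0   0     0     0 ]
Nonzero rows / pivot columns: 3

rank(A) = 3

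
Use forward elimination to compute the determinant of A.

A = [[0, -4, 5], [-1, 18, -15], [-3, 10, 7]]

det(A) = 12

Forward elimination:
R1 <-> R2   (pivot in column 1 was zero)
[ -1  18  -15 ]
[  0  -4    5 ]
[ -3  10    7 ]
R3 <- R3 - (3)*R1:  [   0  -44   52 ]
R3 <- R3 - (11)*R2:  [  0   0  -3 ]
Upper-triangular form:
[ -1  18  -15 ]
[  0  -4    5 ]
[  0   0   -3 ]
det(A) = (-1)^1 * (-1) * (-4) * (-3) = 12  (1 row swap -> sign -1)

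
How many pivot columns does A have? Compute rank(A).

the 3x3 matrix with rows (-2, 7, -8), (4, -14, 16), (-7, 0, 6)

rank(A) = 2

Row reduction:
R2 <- R2 - (-2)*R1:  [ 0  0  0 ]
R3 <- R3 - (7/2)*R1:  [     0  -49/2     34 ]
R2 <-> R3   (pivot in column 2 was zero)
[ -2      7  -8 ]
[  0  -49/2  34 ]
[  0      0   0 ]
Row echelon form:
[ -2      7  -8 ]
[  0  -49/2  34 ]
[  0      0   0 ]
Nonzero rows / pivot columns: 2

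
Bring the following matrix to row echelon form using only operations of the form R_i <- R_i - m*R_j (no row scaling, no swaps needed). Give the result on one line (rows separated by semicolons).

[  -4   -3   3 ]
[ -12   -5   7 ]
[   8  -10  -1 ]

Forward elimination:
R2 <- R2 - (3)*R1:  [  0   4  -2 ]
R3 <- R3 - (-2)*R1:  [   0  -16    5 ]
R3 <- R3 - (-4)*R2:  [  0   0  -3 ]
Row echelon form:
[ -4  -3   3 ]
[  0   4  -2 ]
[  0   0  -3 ]

REF = [-4 -3 3; 0 4 -2; 0 0 -3]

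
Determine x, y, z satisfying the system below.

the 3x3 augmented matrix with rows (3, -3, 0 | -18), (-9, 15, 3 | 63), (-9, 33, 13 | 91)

(-5, 1, 1)

Forward elimination on [A|b]:
R2 <- R2 - (-3)*R1:  [ 0  6  3  9 ]
R3 <- R3 - (-3)*R1:  [  0  24  13  37 ]
R3 <- R3 - (4)*R2:  [ 0  0  1  1 ]
Row echelon form:
[ 3  -3  0  |  -18 ]
[ 0   6  3  |    9 ]
[ 0   0  1  |    1 ]
Back-substitution:
z = (1) / 1 = 1
y = (9 - (3)*(1)) / 6 = 1
x = (-18 - (-3)*(1)) / 3 = -5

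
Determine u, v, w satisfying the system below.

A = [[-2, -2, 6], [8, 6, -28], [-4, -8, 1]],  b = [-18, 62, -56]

(4, 5, 0)

Forward elimination on [A|b]:
R2 <- R2 - (-4)*R1:  [   0   -2   -4  -10 ]
R3 <- R3 - (2)*R1:  [   0   -4  -11  -20 ]
R3 <- R3 - (2)*R2:  [  0   0  -3   0 ]
Row echelon form:
[ -2  -2   6  |  -18 ]
[  0  -2  -4  |  -10 ]
[  0   0  -3  |    0 ]
Back-substitution:
w = (0) / -3 = 0
v = (-10 - (-4)*(0)) / -2 = 5
u = (-18 - (-2)*(5) - (6)*(0)) / -2 = 4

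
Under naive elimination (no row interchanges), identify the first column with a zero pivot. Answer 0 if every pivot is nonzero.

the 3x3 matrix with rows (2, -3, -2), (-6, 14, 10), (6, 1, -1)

first zero-pivot column = 0

Naive forward elimination:
R2 <- R2 - (-3)*R1:  [ 0  5  4 ]
R3 <- R3 - (3)*R1:  [  0  10   5 ]
R3 <- R3 - (2)*R2:  [  0   0  -3 ]
All pivots nonzero; naive elimination completes without hitting a zero pivot.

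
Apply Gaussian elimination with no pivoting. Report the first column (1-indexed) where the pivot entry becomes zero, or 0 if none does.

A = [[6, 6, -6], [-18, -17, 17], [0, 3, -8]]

Naive forward elimination:
R2 <- R2 - (-3)*R1:  [  0   1  -1 ]
R3 <- R3 - (3)*R2:  [  0   0  -5 ]
All pivots nonzero; naive elimination completes without hitting a zero pivot.

first zero-pivot column = 0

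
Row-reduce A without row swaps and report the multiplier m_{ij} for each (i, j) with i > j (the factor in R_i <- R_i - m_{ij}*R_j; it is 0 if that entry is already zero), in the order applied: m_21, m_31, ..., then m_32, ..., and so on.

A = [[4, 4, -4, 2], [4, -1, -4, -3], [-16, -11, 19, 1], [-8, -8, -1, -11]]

Forward elimination:
R2 <- R2 - (1)*R1:  [  0  -5   0  -5 ]
R3 <- R3 - (-4)*R1:  [ 0  5  3  9 ]
R4 <- R4 - (-2)*R1:  [  0   0  -9  -7 ]
R3 <- R3 - (-1)*R2:  [ 0  0  3  4 ]
R4: entry in column 2 is already 0 -> m_{42} = 0 (no row operation needed)
R4 <- R4 - (-3)*R3:  [ 0  0  0  5 ]
Multipliers (in order of application): m_{21} = 1, m_{31} = -4, m_{41} = -2, m_{32} = -1, m_{42} = 0, m_{43} = -3

multipliers: 1, -4, -2, -1, 0, -3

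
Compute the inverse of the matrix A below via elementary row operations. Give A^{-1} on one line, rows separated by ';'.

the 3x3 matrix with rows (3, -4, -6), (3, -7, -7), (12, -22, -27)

inverse = [35/9 8/3 -14/9; -1/3 -1 1/3; 2 2 -1]

Gauss-Jordan on [A | I]:
R1 <- (1/3)*R1:  [    1  -4/3    -2  |   1/3     0     0 ]
R2 <- R2 - (3)*R1:  [  0  -3  -1  |  -1   1   0 ]
R3 <- R3 - (12)*R1:  [  0  -6  -3  |  -4   0   1 ]
R2 <- (1/-3)*R2:  [    0     1   1/3  |   1/3  -1/3     0 ]
R1 <- R1 - (-4/3)*R2:  [     1      0  -14/9  |    7/9   -4/9      0 ]
R3 <- R3 - (-6)*R2:  [  0   0  -1  |  -2  -2   1 ]
R3 <- (1/-1)*R3:  [  0   0   1  |   2   2  -1 ]
R1 <- R1 - (-14/9)*R3:  [     1      0      0  |   35/9    8/3  -14/9 ]
R2 <- R2 - (1/3)*R3:  [    0     1     0  |  -1/3    -1   1/3 ]
Right block of [I | A^{-1}] is the inverse:
[ 35/9  8/3  -14/9 ]
[ -1/3   -1    1/3 ]
[    2    2     -1 ]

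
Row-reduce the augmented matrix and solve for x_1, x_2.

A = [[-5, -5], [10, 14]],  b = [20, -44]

(-3, -1)

Forward elimination on [A|b]:
R2 <- R2 - (-2)*R1:  [  0   4  -4 ]
Row echelon form:
[ -5  -5  |  20 ]
[  0   4  |  -4 ]
Back-substitution:
x_2 = (-4) / 4 = -1
x_1 = (20 - (-5)*(-1)) / -5 = -3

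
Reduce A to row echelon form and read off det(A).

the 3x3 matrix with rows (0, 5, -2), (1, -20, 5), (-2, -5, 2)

Forward elimination:
R1 <-> R2   (pivot in column 1 was zero)
[  1  -20   5 ]
[  0    5  -2 ]
[ -2   -5   2 ]
R3 <- R3 - (-2)*R1:  [   0  -45   12 ]
R3 <- R3 - (-9)*R2:  [  0   0  -6 ]
Upper-triangular form:
[ 1  -20   5 ]
[ 0    5  -2 ]
[ 0    0  -6 ]
det(A) = (-1)^1 * (1) * (5) * (-6) = 30  (1 row swap -> sign -1)

det(A) = 30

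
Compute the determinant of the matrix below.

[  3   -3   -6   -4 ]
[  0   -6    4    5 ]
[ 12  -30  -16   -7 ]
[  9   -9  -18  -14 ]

Forward elimination:
R3 <- R3 - (4)*R1:  [   0  -18    8    9 ]
R4 <- R4 - (3)*R1:  [  0   0   0  -2 ]
R3 <- R3 - (3)*R2:  [  0   0  -4  -6 ]
Upper-triangular form:
[ 3  -3  -6  -4 ]
[ 0  -6   4   5 ]
[ 0   0  -4  -6 ]
[ 0   0   0  -2 ]
det(A) = (-1)^0 * (3) * (-6) * (-4) * (-2) = -144  (0 row swaps -> sign +1)

det(A) = -144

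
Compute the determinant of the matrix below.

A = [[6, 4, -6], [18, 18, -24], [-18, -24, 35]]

Forward elimination:
R2 <- R2 - (3)*R1:  [  0   6  -6 ]
R3 <- R3 - (-3)*R1:  [   0  -12   17 ]
R3 <- R3 - (-2)*R2:  [ 0  0  5 ]
Upper-triangular form:
[ 6  4  -6 ]
[ 0  6  -6 ]
[ 0  0   5 ]
det(A) = (-1)^0 * (6) * (6) * (5) = 180  (0 row swaps -> sign +1)

det(A) = 180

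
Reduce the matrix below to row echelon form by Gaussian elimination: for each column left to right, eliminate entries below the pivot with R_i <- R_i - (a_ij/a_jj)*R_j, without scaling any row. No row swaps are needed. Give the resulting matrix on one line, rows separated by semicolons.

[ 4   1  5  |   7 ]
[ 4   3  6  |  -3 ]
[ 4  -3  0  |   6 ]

Forward elimination:
R2 <- R2 - (1)*R1:  [   0    2    1  -10 ]
R3 <- R3 - (1)*R1:  [  0  -4  -5  -1 ]
R3 <- R3 - (-2)*R2:  [   0    0   -3  -21 ]
Row echelon form:
[ 4  1   5  |    7 ]
[ 0  2   1  |  -10 ]
[ 0  0  -3  |  -21 ]

REF = [4 1 5 7; 0 2 1 -10; 0 0 -3 -21]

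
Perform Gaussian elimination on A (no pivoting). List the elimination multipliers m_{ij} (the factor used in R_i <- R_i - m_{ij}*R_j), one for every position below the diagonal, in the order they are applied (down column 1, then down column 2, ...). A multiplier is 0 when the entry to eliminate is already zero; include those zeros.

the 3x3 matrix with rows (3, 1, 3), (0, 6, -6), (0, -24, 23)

Forward elimination:
R2: entry in column 1 is already 0 -> m_{21} = 0 (no row operation needed)
R3: entry in column 1 is already 0 -> m_{31} = 0 (no row operation needed)
R3 <- R3 - (-4)*R2:  [  0   0  -1 ]
Multipliers (in order of application): m_{21} = 0, m_{31} = 0, m_{32} = -4

multipliers: 0, 0, -4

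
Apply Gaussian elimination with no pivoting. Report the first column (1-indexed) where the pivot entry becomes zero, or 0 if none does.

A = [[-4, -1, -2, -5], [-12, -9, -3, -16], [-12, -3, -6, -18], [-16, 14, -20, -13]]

Naive forward elimination:
R2 <- R2 - (3)*R1:  [  0  -6   3  -1 ]
R3 <- R3 - (3)*R1:  [  0   0   0  -3 ]
R4 <- R4 - (4)*R1:  [   0   18  -12    7 ]
R4 <- R4 - (-3)*R2:  [  0   0  -3   4 ]
Matrix at this point:
[ -4  -1  -2  -5 ]
[  0  -6   3  -1 ]
[  0   0   0  -3 ]
[  0   0  -3   4 ]
Pivot entry (3,3) is zero but row 4 has -3 in column 3 -> naive elimination stops; a row interchange (e.g. R3 <-> R4) would be required here.

first zero-pivot column = 3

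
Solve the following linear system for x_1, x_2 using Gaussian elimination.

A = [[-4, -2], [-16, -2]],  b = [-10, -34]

Forward elimination on [A|b]:
R2 <- R2 - (4)*R1:  [ 0  6  6 ]
Row echelon form:
[ -4  -2  |  -10 ]
[  0   6  |    6 ]
Back-substitution:
x_2 = (6) / 6 = 1
x_1 = (-10 - (-2)*(1)) / -4 = 2

(2, 1)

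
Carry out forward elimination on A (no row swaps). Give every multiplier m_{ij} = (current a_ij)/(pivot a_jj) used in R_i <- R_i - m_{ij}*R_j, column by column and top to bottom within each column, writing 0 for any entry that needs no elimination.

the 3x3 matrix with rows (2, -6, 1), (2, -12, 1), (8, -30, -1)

multipliers: 1, 4, 1

Forward elimination:
R2 <- R2 - (1)*R1:  [  0  -6   0 ]
R3 <- R3 - (4)*R1:  [  0  -6  -5 ]
R3 <- R3 - (1)*R2:  [  0   0  -5 ]
Multipliers (in order of application): m_{21} = 1, m_{31} = 4, m_{32} = 1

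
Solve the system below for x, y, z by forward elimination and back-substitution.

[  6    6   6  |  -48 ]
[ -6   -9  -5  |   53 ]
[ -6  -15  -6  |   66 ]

(-5, -2, -1)

Forward elimination on [A|b]:
R2 <- R2 - (-1)*R1:  [  0  -3   1   5 ]
R3 <- R3 - (-1)*R1:  [  0  -9   0  18 ]
R3 <- R3 - (3)*R2:  [  0   0  -3   3 ]
Row echelon form:
[ 6   6   6  |  -48 ]
[ 0  -3   1  |    5 ]
[ 0   0  -3  |    3 ]
Back-substitution:
z = (3) / -3 = -1
y = (5 - (1)*(-1)) / -3 = -2
x = (-48 - (6)*(-2) - (6)*(-1)) / 6 = -5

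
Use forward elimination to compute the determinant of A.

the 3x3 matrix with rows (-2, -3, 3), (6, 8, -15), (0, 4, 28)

Forward elimination:
R2 <- R2 - (-3)*R1:  [  0  -1  -6 ]
R3 <- R3 - (-4)*R2:  [ 0  0  4 ]
Upper-triangular form:
[ -2  -3   3 ]
[  0  -1  -6 ]
[  0   0   4 ]
det(A) = (-1)^0 * (-2) * (-1) * (4) = 8  (0 row swaps -> sign +1)

det(A) = 8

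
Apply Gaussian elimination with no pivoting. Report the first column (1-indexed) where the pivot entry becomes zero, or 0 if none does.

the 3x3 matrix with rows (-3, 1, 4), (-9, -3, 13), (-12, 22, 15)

first zero-pivot column = 0

Naive forward elimination:
R2 <- R2 - (3)*R1:  [  0  -6   1 ]
R3 <- R3 - (4)*R1:  [  0  18  -1 ]
R3 <- R3 - (-3)*R2:  [ 0  0  2 ]
All pivots nonzero; naive elimination completes without hitting a zero pivot.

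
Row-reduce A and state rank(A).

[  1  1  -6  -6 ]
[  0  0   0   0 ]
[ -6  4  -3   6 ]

Row reduction:
R3 <- R3 - (-6)*R1:  [   0   10  -39  -30 ]
R2 <-> R3   (pivot in column 2 was zero)
[ 1   1   -6   -6 ]
[ 0  10  -39  -30 ]
[ 0   0    0    0 ]
Row echelon form:
[ 1   1   -6   -6 ]
[ 0  10  -39  -30 ]
[ 0   0    0    0 ]
Nonzero rows / pivot columns: 2

rank(A) = 2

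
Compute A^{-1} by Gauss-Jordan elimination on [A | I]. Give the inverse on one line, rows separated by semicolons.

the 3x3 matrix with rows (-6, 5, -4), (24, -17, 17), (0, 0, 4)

inverse = [17/18 5/18 -17/72; 4/3 1/3 -1/12; 0 0 1/4]

Gauss-Jordan on [A | I]:
R1 <- (1/-6)*R1:  [    1  -5/6   2/3  |  -1/6     0     0 ]
R2 <- R2 - (24)*R1:  [ 0  3  1  |  4  1  0 ]
R2 <- (1/3)*R2:  [   0    1  1/3  |  4/3  1/3    0 ]
R1 <- R1 - (-5/6)*R2:  [     1      0  17/18  |  17/18   5/18      0 ]
R3 <- (1/4)*R3:  [   0    0    1  |    0    0  1/4 ]
R1 <- R1 - (17/18)*R3:  [      1       0       0  |   17/18    5/18  -17/72 ]
R2 <- R2 - (1/3)*R3:  [     0      1      0  |    4/3    1/3  -1/12 ]
Right block of [I | A^{-1}] is the inverse:
[ 17/18  5/18  -17/72 ]
[   4/3   1/3   -1/12 ]
[     0     0     1/4 ]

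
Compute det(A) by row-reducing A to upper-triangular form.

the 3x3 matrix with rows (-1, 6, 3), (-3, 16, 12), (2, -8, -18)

Forward elimination:
R2 <- R2 - (3)*R1:  [  0  -2   3 ]
R3 <- R3 - (-2)*R1:  [   0    4  -12 ]
R3 <- R3 - (-2)*R2:  [  0   0  -6 ]
Upper-triangular form:
[ -1   6   3 ]
[  0  -2   3 ]
[  0   0  -6 ]
det(A) = (-1)^0 * (-1) * (-2) * (-6) = -12  (0 row swaps -> sign +1)

det(A) = -12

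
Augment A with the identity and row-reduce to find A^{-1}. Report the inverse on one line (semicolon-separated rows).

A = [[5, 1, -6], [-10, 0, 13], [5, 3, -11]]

inverse = [13/20 7/60 -13/60; 3/4 5/12 1/12; 1/2 1/6 -1/6]

Gauss-Jordan on [A | I]:
R1 <- (1/5)*R1:  [    1   1/5  -6/5  |   1/5     0     0 ]
R2 <- R2 - (-10)*R1:  [ 0  2  1  |  2  1  0 ]
R3 <- R3 - (5)*R1:  [  0   2  -5  |  -1   0   1 ]
R2 <- (1/2)*R2:  [   0    1  1/2  |    1  1/2    0 ]
R1 <- R1 - (1/5)*R2:  [      1       0  -13/10  |       0   -1/10       0 ]
R3 <- R3 - (2)*R2:  [  0   0  -6  |  -3  -1   1 ]
R3 <- (1/-6)*R3:  [    0     0     1  |   1/2   1/6  -1/6 ]
R1 <- R1 - (-13/10)*R3:  [      1       0       0  |   13/20    7/60  -13/60 ]
R2 <- R2 - (1/2)*R3:  [    0     1     0  |   3/4  5/12  1/12 ]
Right block of [I | A^{-1}] is the inverse:
[ 13/20  7/60  -13/60 ]
[   3/4  5/12    1/12 ]
[   1/2   1/6    -1/6 ]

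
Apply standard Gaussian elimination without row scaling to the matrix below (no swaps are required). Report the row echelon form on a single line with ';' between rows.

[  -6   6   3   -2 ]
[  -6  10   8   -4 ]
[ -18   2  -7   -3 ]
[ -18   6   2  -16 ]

Forward elimination:
R2 <- R2 - (1)*R1:  [  0   4   5  -2 ]
R3 <- R3 - (3)*R1:  [   0  -16  -16    3 ]
R4 <- R4 - (3)*R1:  [   0  -12   -7  -10 ]
R3 <- R3 - (-4)*R2:  [  0   0   4  -5 ]
R4 <- R4 - (-3)*R2:  [   0    0    8  -16 ]
R4 <- R4 - (2)*R3:  [  0   0   0  -6 ]
Row echelon form:
[ -6  6  3  -2 ]
[  0  4  5  -2 ]
[  0  0  4  -5 ]
[  0  0  0  -6 ]

REF = [-6 6 3 -2; 0 4 5 -2; 0 0 4 -5; 0 0 0 -6]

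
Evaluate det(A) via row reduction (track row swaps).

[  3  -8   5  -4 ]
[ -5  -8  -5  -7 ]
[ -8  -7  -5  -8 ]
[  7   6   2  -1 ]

Forward elimination:
R2 <- R2 - (-5/3)*R1:  [     0  -64/3   10/3  -41/3 ]
R3 <- R3 - (-8/3)*R1:  [     0  -85/3   25/3  -56/3 ]
R4 <- R4 - (7/3)*R1:  [     0   74/3  -29/3   25/3 ]
R3 <- R3 - (85/64)*R2:  [      0       0  125/32  -33/64 ]
R4 <- R4 - (-37/32)*R2:  [       0        0   -93/16  -239/32 ]
R4 <- R4 - (-186/125)*R3:  [         0          0          0  -2059/250 ]
Upper-triangular form:
[ 3     -8       5         -4 ]
[ 0  -64/3    10/3      -41/3 ]
[ 0      0  125/32     -33/64 ]
[ 0      0       0  -2059/250 ]
det(A) = (-1)^0 * (3) * (-64/3) * (125/32) * (-2059/250) = 2059  (0 row swaps -> sign +1)

det(A) = 2059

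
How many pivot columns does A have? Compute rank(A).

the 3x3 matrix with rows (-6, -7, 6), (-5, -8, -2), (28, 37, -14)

Row reduction:
R2 <- R2 - (5/6)*R1:  [     0  -13/6     -7 ]
R3 <- R3 - (-14/3)*R1:  [    0  13/3    14 ]
R3 <- R3 - (-2)*R2:  [ 0  0  0 ]
Row echelon form:
[ -6     -7   6 ]
[  0  -13/6  -7 ]
[  0      0   0 ]
Nonzero rows / pivot columns: 2

rank(A) = 2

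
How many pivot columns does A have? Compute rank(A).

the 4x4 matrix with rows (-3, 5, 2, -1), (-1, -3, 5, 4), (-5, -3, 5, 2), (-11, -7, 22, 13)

Row reduction:
R2 <- R2 - (1/3)*R1:  [     0  -14/3   13/3   13/3 ]
R3 <- R3 - (5/3)*R1:  [     0  -34/3    5/3   11/3 ]
R4 <- R4 - (11/3)*R1:  [     0  -76/3   44/3   50/3 ]
R3 <- R3 - (17/7)*R2:  [     0      0  -62/7  -48/7 ]
R4 <- R4 - (38/7)*R2:  [     0      0  -62/7  -48/7 ]
R4 <- R4 - (1)*R3:  [ 0  0  0  0 ]
Row echelon form:
[ -3      5      2     -1 ]
[  0  -14/3   13/3   13/3 ]
[  0      0  -62/7  -48/7 ]
[  0      0      0      0 ]
Nonzero rows / pivot columns: 3

rank(A) = 3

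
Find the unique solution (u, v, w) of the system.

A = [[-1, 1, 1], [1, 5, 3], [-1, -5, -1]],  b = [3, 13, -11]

Forward elimination on [A|b]:
R2 <- R2 - (-1)*R1:  [  0   6   4  16 ]
R3 <- R3 - (1)*R1:  [   0   -6   -2  -14 ]
R3 <- R3 - (-1)*R2:  [ 0  0  2  2 ]
Row echelon form:
[ -1  1  1  |   3 ]
[  0  6  4  |  16 ]
[  0  0  2  |   2 ]
Back-substitution:
w = (2) / 2 = 1
v = (16 - (4)*(1)) / 6 = 2
u = (3 - (1)*(2) - (1)*(1)) / -1 = 0

(0, 2, 1)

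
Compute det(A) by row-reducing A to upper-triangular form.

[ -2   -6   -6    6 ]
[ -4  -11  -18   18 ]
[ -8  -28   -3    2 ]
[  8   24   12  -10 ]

Forward elimination:
R2 <- R2 - (2)*R1:  [  0   1  -6   6 ]
R3 <- R3 - (4)*R1:  [   0   -4   21  -22 ]
R4 <- R4 - (-4)*R1:  [   0    0  -12   14 ]
R3 <- R3 - (-4)*R2:  [  0   0  -3   2 ]
R4 <- R4 - (4)*R3:  [ 0  0  0  6 ]
Upper-triangular form:
[ -2  -6  -6  6 ]
[  0   1  -6  6 ]
[  0   0  -3  2 ]
[  0   0   0  6 ]
det(A) = (-1)^0 * (-2) * (1) * (-3) * (6) = 36  (0 row swaps -> sign +1)

det(A) = 36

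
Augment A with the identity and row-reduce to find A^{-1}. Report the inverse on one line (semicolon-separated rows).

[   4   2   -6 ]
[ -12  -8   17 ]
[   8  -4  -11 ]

Gauss-Jordan on [A | I]:
R1 <- (1/4)*R1:  [    1   1/2  -3/2  |   1/4     0     0 ]
R2 <- R2 - (-12)*R1:  [  0  -2  -1  |   3   1   0 ]
R3 <- R3 - (8)*R1:  [  0  -8   1  |  -2   0   1 ]
R2 <- (1/-2)*R2:  [    0     1   1/2  |  -3/2  -1/2     0 ]
R1 <- R1 - (1/2)*R2:  [    1     0  -7/4  |     1   1/4     0 ]
R3 <- R3 - (-8)*R2:  [   0    0    5  |  -14   -4    1 ]
R3 <- (1/5)*R3:  [     0      0      1  |  -14/5   -4/5    1/5 ]
R1 <- R1 - (-7/4)*R3:  [      1       0       0  |  -39/10  -23/20    7/20 ]
R2 <- R2 - (1/2)*R3:  [     0      1      0  |  -1/10  -1/10  -1/10 ]
Right block of [I | A^{-1}] is the inverse:
[ -39/10  -23/20   7/20 ]
[  -1/10   -1/10  -1/10 ]
[  -14/5    -4/5    1/5 ]

inverse = [-39/10 -23/20 7/20; -1/10 -1/10 -1/10; -14/5 -4/5 1/5]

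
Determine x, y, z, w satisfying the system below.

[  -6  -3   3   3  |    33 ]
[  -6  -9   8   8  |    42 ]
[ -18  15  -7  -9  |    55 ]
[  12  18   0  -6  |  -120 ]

(-5, -4, -1, -2)

Forward elimination on [A|b]:
R2 <- R2 - (1)*R1:  [  0  -6   5   5   9 ]
R3 <- R3 - (3)*R1:  [   0   24  -16  -18  -44 ]
R4 <- R4 - (-2)*R1:  [   0   12    6    0  -54 ]
R3 <- R3 - (-4)*R2:  [  0   0   4   2  -8 ]
R4 <- R4 - (-2)*R2:  [   0    0   16   10  -36 ]
R4 <- R4 - (4)*R3:  [  0   0   0   2  -4 ]
Row echelon form:
[ -6  -3  3  3  |  33 ]
[  0  -6  5  5  |   9 ]
[  0   0  4  2  |  -8 ]
[  0   0  0  2  |  -4 ]
Back-substitution:
w = (-4) / 2 = -2
z = (-8 - (2)*(-2)) / 4 = -1
y = (9 - (5)*(-1) - (5)*(-2)) / -6 = -4
x = (33 - (-3)*(-4) - (3)*(-1) - (3)*(-2)) / -6 = -5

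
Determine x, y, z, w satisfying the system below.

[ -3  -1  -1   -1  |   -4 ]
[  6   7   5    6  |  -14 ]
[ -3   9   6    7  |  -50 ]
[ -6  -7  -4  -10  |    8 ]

(3, -4, -2, 1)

Forward elimination on [A|b]:
R2 <- R2 - (-2)*R1:  [   0    5    3    4  -22 ]
R3 <- R3 - (1)*R1:  [   0   10    7    8  -46 ]
R4 <- R4 - (2)*R1:  [  0  -5  -2  -8  16 ]
R3 <- R3 - (2)*R2:  [  0   0   1   0  -2 ]
R4 <- R4 - (-1)*R2:  [  0   0   1  -4  -6 ]
R4 <- R4 - (1)*R3:  [  0   0   0  -4  -4 ]
Row echelon form:
[ -3  -1  -1  -1  |   -4 ]
[  0   5   3   4  |  -22 ]
[  0   0   1   0  |   -2 ]
[  0   0   0  -4  |   -4 ]
Back-substitution:
w = (-4) / -4 = 1
z = (-2) / 1 = -2
y = (-22 - (3)*(-2) - (4)*(1)) / 5 = -4
x = (-4 - (-1)*(-4) - (-1)*(-2) - (-1)*(1)) / -3 = 3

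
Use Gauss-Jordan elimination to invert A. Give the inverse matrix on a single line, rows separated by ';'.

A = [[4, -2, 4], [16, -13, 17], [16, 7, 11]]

Gauss-Jordan on [A | I]:
R1 <- (1/4)*R1:  [    1  -1/2     1  |   1/4     0     0 ]
R2 <- R2 - (16)*R1:  [  0  -5   1  |  -4   1   0 ]
R3 <- R3 - (16)*R1:  [  0  15  -5  |  -4   0   1 ]
R2 <- (1/-5)*R2:  [    0     1  -1/5  |   4/5  -1/5     0 ]
R1 <- R1 - (-1/2)*R2:  [     1      0   9/10  |  13/20  -1/10      0 ]
R3 <- R3 - (15)*R2:  [   0    0   -2  |  -16    3    1 ]
R3 <- (1/-2)*R3:  [    0     0     1  |     8  -3/2  -1/2 ]
R1 <- R1 - (9/10)*R3:  [       1        0        0  |  -131/20      5/4     9/20 ]
R2 <- R2 - (-1/5)*R3:  [     0      1      0  |   12/5   -1/2  -1/10 ]
Right block of [I | A^{-1}] is the inverse:
[ -131/20   5/4   9/20 ]
[    12/5  -1/2  -1/10 ]
[       8  -3/2   -1/2 ]

inverse = [-131/20 5/4 9/20; 12/5 -1/2 -1/10; 8 -3/2 -1/2]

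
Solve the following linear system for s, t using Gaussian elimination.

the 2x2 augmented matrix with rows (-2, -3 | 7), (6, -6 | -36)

Forward elimination on [A|b]:
R2 <- R2 - (-3)*R1:  [   0  -15  -15 ]
Row echelon form:
[ -2   -3  |    7 ]
[  0  -15  |  -15 ]
Back-substitution:
t = (-15) / -15 = 1
s = (7 - (-3)*(1)) / -2 = -5

(-5, 1)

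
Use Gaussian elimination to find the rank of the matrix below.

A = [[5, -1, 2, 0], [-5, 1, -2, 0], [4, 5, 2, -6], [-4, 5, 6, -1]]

rank(A) = 3

Row reduction:
R2 <- R2 - (-1)*R1:  [ 0  0  0  0 ]
R3 <- R3 - (4/5)*R1:  [    0  29/5   2/5    -6 ]
R4 <- R4 - (-4/5)*R1:  [    0  21/5  38/5    -1 ]
R2 <-> R3   (pivot in column 2 was zero)
[ 5    -1     2   0 ]
[ 0  29/5   2/5  -6 ]
[ 0     0     0   0 ]
[ 0  21/5  38/5  -1 ]
R4 <- R4 - (21/29)*R2:  [      0       0  212/29   97/29 ]
R3 <-> R4   (pivot in column 3 was zero)
[ 5    -1       2      0 ]
[ 0  29/5     2/5     -6 ]
[ 0     0  212/29  97/29 ]
[ 0     0       0      0 ]
Row echelon form:
[ 5    -1       2      0 ]
[ 0  29/5     2/5     -6 ]
[ 0     0  212/29  97/29 ]
[ 0     0       0      0 ]
Nonzero rows / pivot columns: 3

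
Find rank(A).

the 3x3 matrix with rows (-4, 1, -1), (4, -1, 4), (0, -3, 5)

Row reduction:
R2 <- R2 - (-1)*R1:  [ 0  0  3 ]
R2 <-> R3   (pivot in column 2 was zero)
[ -4   1  -1 ]
[  0  -3   5 ]
[  0   0   3 ]
Row echelon form:
[ -4   1  -1 ]
[  0  -3   5 ]
[  0   0   3 ]
Nonzero rows / pivot columns: 3

rank(A) = 3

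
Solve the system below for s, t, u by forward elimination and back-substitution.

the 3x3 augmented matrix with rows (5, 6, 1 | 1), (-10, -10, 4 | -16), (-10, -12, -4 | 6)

Forward elimination on [A|b]:
R2 <- R2 - (-2)*R1:  [   0    2    6  -14 ]
R3 <- R3 - (-2)*R1:  [  0   0  -2   8 ]
Row echelon form:
[ 5  6   1  |    1 ]
[ 0  2   6  |  -14 ]
[ 0  0  -2  |    8 ]
Back-substitution:
u = (8) / -2 = -4
t = (-14 - (6)*(-4)) / 2 = 5
s = (1 - (6)*(5) - (1)*(-4)) / 5 = -5

(-5, 5, -4)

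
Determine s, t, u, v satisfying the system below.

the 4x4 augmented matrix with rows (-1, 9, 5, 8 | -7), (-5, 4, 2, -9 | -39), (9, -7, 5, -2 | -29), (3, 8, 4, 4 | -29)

Forward elimination on [A|b]:
R2 <- R2 - (5)*R1:  [   0  -41  -23  -49   -4 ]
R3 <- R3 - (-9)*R1:  [   0   74   50   70  -92 ]
R4 <- R4 - (-3)*R1:  [   0   35   19   28  -50 ]
R3 <- R3 - (-74/41)*R2:  [        0         0    348/41   -756/41  -4068/41 ]
R4 <- R4 - (-35/41)*R2:  [        0         0    -26/41   -567/41  -2190/41 ]
R4 <- R4 - (-13/174)*R3:  [        0         0         0   -441/29  -1764/29 ]
Row echelon form:
[ -1    9       5        8  |        -7 ]
[  0  -41     -23      -49  |        -4 ]
[  0    0  348/41  -756/41  |  -4068/41 ]
[  0    0       0  -441/29  |  -1764/29 ]
Back-substitution:
v = (-1764/29) / (-441/29) = 4
u = (-4068/41 - (-756/41)*(4)) / (348/41) = -3
t = (-4 - (-23)*(-3) - (-49)*(4)) / -41 = -3
s = (-7 - (9)*(-3) - (5)*(-3) - (8)*(4)) / -1 = -3

(-3, -3, -3, 4)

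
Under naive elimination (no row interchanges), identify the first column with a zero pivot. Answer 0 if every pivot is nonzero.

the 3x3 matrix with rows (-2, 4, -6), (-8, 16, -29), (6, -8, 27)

first zero-pivot column = 2

Naive forward elimination:
R2 <- R2 - (4)*R1:  [  0   0  -5 ]
R3 <- R3 - (-3)*R1:  [ 0  4  9 ]
Matrix at this point:
[ -2  4  -6 ]
[  0  0  -5 ]
[  0  4   9 ]
Pivot entry (2,2) is zero but row 3 has 4 in column 2 -> naive elimination stops; a row interchange (e.g. R2 <-> R3) would be required here.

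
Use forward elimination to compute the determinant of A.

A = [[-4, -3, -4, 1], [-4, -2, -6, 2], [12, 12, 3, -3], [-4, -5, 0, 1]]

det(A) = 24

Forward elimination:
R2 <- R2 - (1)*R1:  [  0   1  -2   1 ]
R3 <- R3 - (-3)*R1:  [  0   3  -9   0 ]
R4 <- R4 - (1)*R1:  [  0  -2   4   0 ]
R3 <- R3 - (3)*R2:  [  0   0  -3  -3 ]
R4 <- R4 - (-2)*R2:  [ 0  0  0  2 ]
Upper-triangular form:
[ -4  -3  -4   1 ]
[  0   1  -2   1 ]
[  0   0  -3  -3 ]
[  0   0   0   2 ]
det(A) = (-1)^0 * (-4) * (1) * (-3) * (2) = 24  (0 row swaps -> sign +1)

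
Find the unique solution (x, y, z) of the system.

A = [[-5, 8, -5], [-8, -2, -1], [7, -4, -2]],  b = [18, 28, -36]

Forward elimination on [A|b]:
R2 <- R2 - (8/5)*R1:  [     0  -74/5      7   -4/5 ]
R3 <- R3 - (-7/5)*R1:  [     0   36/5     -9  -54/5 ]
R3 <- R3 - (-18/37)*R2:  [       0        0  -207/37  -414/37 ]
Row echelon form:
[ -5      8       -5  |       18 ]
[  0  -74/5        7  |     -4/5 ]
[  0      0  -207/37  |  -414/37 ]
Back-substitution:
z = (-414/37) / (-207/37) = 2
y = (-4/5 - (7)*(2)) / (-74/5) = 1
x = (18 - (8)*(1) - (-5)*(2)) / -5 = -4

(-4, 1, 2)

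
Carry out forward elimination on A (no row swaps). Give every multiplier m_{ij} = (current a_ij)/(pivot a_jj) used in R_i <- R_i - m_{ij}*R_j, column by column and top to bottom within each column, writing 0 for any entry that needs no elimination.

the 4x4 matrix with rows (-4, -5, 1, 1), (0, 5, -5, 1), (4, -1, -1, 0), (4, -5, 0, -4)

multipliers: 0, -1, -1, -6/5, -2, 3/2

Forward elimination:
R2: entry in column 1 is already 0 -> m_{21} = 0 (no row operation needed)
R3 <- R3 - (-1)*R1:  [  0  -6   0   1 ]
R4 <- R4 - (-1)*R1:  [   0  -10    1   -3 ]
R3 <- R3 - (-6/5)*R2:  [    0     0    -6  11/5 ]
R4 <- R4 - (-2)*R2:  [  0   0  -9  -1 ]
R4 <- R4 - (3/2)*R3:  [      0       0       0  -43/10 ]
Multipliers (in order of application): m_{21} = 0, m_{31} = -1, m_{41} = -1, m_{32} = -6/5, m_{42} = -2, m_{43} = 3/2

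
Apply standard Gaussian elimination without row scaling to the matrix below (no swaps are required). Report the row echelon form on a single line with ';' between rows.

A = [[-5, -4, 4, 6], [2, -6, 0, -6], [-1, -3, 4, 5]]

Forward elimination:
R2 <- R2 - (-2/5)*R1:  [     0  -38/5    8/5  -18/5 ]
R3 <- R3 - (1/5)*R1:  [     0  -11/5   16/5   19/5 ]
R3 <- R3 - (11/38)*R2:  [     0      0  52/19  92/19 ]
Row echelon form:
[ -5     -4      4      6 ]
[  0  -38/5    8/5  -18/5 ]
[  0      0  52/19  92/19 ]

REF = [-5 -4 4 6; 0 -38/5 8/5 -18/5; 0 0 52/19 92/19]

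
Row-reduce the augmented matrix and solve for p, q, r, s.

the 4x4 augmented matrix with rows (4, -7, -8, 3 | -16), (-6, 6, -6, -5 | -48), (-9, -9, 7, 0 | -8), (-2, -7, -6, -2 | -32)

(4, 0, 4, 0)

Forward elimination on [A|b]:
R2 <- R2 - (-3/2)*R1:  [    0  -9/2   -18  -1/2   -72 ]
R3 <- R3 - (-9/4)*R1:  [     0  -99/4    -11   27/4    -44 ]
R4 <- R4 - (-1/2)*R1:  [     0  -21/2    -10   -1/2    -40 ]
R3 <- R3 - (11/2)*R2:  [    0     0    88  19/2   352 ]
R4 <- R4 - (7/3)*R2:  [   0    0   32  2/3  128 ]
R4 <- R4 - (4/11)*R3:  [      0       0       0  -92/33       0 ]
Row echelon form:
[ 4    -7   -8       3  |  -16 ]
[ 0  -9/2  -18    -1/2  |  -72 ]
[ 0     0   88    19/2  |  352 ]
[ 0     0    0  -92/33  |    0 ]
Back-substitution:
s = (0) / (-92/33) = 0
r = (352 - (19/2)*(0)) / 88 = 4
q = (-72 - (-18)*(4) - (-1/2)*(0)) / (-9/2) = 0
p = (-16 - (-7)*(0) - (-8)*(4) - (3)*(0)) / 4 = 4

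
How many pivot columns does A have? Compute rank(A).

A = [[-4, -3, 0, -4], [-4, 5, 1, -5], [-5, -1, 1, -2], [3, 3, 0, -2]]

Row reduction:
R2 <- R2 - (1)*R1:  [  0   8   1  -1 ]
R3 <- R3 - (5/4)*R1:  [    0  11/4     1     3 ]
R4 <- R4 - (-3/4)*R1:  [   0  3/4    0   -5 ]
R3 <- R3 - (11/32)*R2:  [      0       0   21/32  107/32 ]
R4 <- R4 - (3/32)*R2:  [       0        0    -3/32  -157/32 ]
R4 <- R4 - (-1/7)*R3:  [     0      0      0  -31/7 ]
Row echelon form:
[ -4  -3      0      -4 ]
[  0   8      1      -1 ]
[  0   0  21/32  107/32 ]
[  0   0      0   -31/7 ]
Nonzero rows / pivot columns: 4

rank(A) = 4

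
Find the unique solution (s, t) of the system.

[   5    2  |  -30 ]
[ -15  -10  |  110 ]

Forward elimination on [A|b]:
R2 <- R2 - (-3)*R1:  [  0  -4  20 ]
Row echelon form:
[ 5   2  |  -30 ]
[ 0  -4  |   20 ]
Back-substitution:
t = (20) / -4 = -5
s = (-30 - (2)*(-5)) / 5 = -4

(-4, -5)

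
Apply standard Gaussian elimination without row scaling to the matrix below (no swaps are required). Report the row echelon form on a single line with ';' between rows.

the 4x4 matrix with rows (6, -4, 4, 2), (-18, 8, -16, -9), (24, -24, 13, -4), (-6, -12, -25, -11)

Forward elimination:
R2 <- R2 - (-3)*R1:  [  0  -4  -4  -3 ]
R3 <- R3 - (4)*R1:  [   0   -8   -3  -12 ]
R4 <- R4 - (-1)*R1:  [   0  -16  -21   -9 ]
R3 <- R3 - (2)*R2:  [  0   0   5  -6 ]
R4 <- R4 - (4)*R2:  [  0   0  -5   3 ]
R4 <- R4 - (-1)*R3:  [  0   0   0  -3 ]
Row echelon form:
[ 6  -4   4   2 ]
[ 0  -4  -4  -3 ]
[ 0   0   5  -6 ]
[ 0   0   0  -3 ]

REF = [6 -4 4 2; 0 -4 -4 -3; 0 0 5 -6; 0 0 0 -3]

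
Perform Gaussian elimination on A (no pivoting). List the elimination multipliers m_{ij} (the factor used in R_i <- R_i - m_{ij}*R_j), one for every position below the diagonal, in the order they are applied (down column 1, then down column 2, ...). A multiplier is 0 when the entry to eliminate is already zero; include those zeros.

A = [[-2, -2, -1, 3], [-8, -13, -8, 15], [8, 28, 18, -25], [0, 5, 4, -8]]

Forward elimination:
R2 <- R2 - (4)*R1:  [  0  -5  -4   3 ]
R3 <- R3 - (-4)*R1:  [   0   20   14  -13 ]
R4: entry in column 1 is already 0 -> m_{41} = 0 (no row operation needed)
R3 <- R3 - (-4)*R2:  [  0   0  -2  -1 ]
R4 <- R4 - (-1)*R2:  [  0   0   0  -5 ]
R4: entry in column 3 is already 0 -> m_{43} = 0 (no row operation needed)
Multipliers (in order of application): m_{21} = 4, m_{31} = -4, m_{41} = 0, m_{32} = -4, m_{42} = -1, m_{43} = 0

multipliers: 4, -4, 0, -4, -1, 0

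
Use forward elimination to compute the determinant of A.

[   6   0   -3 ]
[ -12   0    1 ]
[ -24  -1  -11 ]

Forward elimination:
R2 <- R2 - (-2)*R1:  [  0   0  -5 ]
R3 <- R3 - (-4)*R1:  [   0   -1  -23 ]
R2 <-> R3   (pivot in column 2 was zero)
[ 6   0   -3 ]
[ 0  -1  -23 ]
[ 0   0   -5 ]
Upper-triangular form:
[ 6   0   -3 ]
[ 0  -1  -23 ]
[ 0   0   -5 ]
det(A) = (-1)^1 * (6) * (-1) * (-5) = -30  (1 row swap -> sign -1)

det(A) = -30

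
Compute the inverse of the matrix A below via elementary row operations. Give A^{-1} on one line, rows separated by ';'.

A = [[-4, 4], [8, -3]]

Gauss-Jordan on [A | I]:
R1 <- (1/-4)*R1:  [    1    -1  |  -1/4     0 ]
R2 <- R2 - (8)*R1:  [ 0  5  |  2  1 ]
R2 <- (1/5)*R2:  [   0    1  |  2/5  1/5 ]
R1 <- R1 - (-1)*R2:  [    1     0  |  3/20   1/5 ]
Right block of [I | A^{-1}] is the inverse:
[ 3/20  1/5 ]
[  2/5  1/5 ]

inverse = [3/20 1/5; 2/5 1/5]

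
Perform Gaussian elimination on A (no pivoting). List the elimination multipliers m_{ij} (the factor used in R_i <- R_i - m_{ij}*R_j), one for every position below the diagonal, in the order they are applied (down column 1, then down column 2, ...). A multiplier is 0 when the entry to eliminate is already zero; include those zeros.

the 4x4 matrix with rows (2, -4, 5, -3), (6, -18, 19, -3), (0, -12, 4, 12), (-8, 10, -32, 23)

multipliers: 3, 0, -4, 2, 1, 4

Forward elimination:
R2 <- R2 - (3)*R1:  [  0  -6   4   6 ]
R3: entry in column 1 is already 0 -> m_{31} = 0 (no row operation needed)
R4 <- R4 - (-4)*R1:  [   0   -6  -12   11 ]
R3 <- R3 - (2)*R2:  [  0   0  -4   0 ]
R4 <- R4 - (1)*R2:  [   0    0  -16    5 ]
R4 <- R4 - (4)*R3:  [ 0  0  0  5 ]
Multipliers (in order of application): m_{21} = 3, m_{31} = 0, m_{41} = -4, m_{32} = 2, m_{42} = 1, m_{43} = 4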